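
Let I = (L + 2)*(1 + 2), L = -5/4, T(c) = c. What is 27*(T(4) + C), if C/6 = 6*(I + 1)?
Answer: 3267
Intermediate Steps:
L = -5/4 (L = -5*¼ = -5/4 ≈ -1.2500)
I = 9/4 (I = (-5/4 + 2)*(1 + 2) = (¾)*3 = 9/4 ≈ 2.2500)
C = 117 (C = 6*(6*(9/4 + 1)) = 6*(6*(13/4)) = 6*(39/2) = 117)
27*(T(4) + C) = 27*(4 + 117) = 27*121 = 3267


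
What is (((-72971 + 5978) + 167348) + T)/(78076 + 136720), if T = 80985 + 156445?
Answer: 337785/214796 ≈ 1.5726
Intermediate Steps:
T = 237430
(((-72971 + 5978) + 167348) + T)/(78076 + 136720) = (((-72971 + 5978) + 167348) + 237430)/(78076 + 136720) = ((-66993 + 167348) + 237430)/214796 = (100355 + 237430)*(1/214796) = 337785*(1/214796) = 337785/214796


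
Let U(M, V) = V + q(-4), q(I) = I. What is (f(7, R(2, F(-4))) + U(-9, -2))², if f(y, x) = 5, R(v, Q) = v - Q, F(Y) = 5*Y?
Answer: 1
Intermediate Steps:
U(M, V) = -4 + V (U(M, V) = V - 4 = -4 + V)
(f(7, R(2, F(-4))) + U(-9, -2))² = (5 + (-4 - 2))² = (5 - 6)² = (-1)² = 1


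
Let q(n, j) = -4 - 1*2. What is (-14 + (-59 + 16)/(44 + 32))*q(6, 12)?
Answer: 3321/38 ≈ 87.395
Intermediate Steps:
q(n, j) = -6 (q(n, j) = -4 - 2 = -6)
(-14 + (-59 + 16)/(44 + 32))*q(6, 12) = (-14 + (-59 + 16)/(44 + 32))*(-6) = (-14 - 43/76)*(-6) = -1107/76*(-6) = 3321/38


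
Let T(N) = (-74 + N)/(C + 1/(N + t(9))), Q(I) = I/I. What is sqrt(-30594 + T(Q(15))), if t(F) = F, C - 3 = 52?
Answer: 2*I*sqrt(2322192806)/551 ≈ 174.92*I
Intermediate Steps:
C = 55 (C = 3 + 52 = 55)
Q(I) = 1
T(N) = (-74 + N)/(55 + 1/(9 + N)) (T(N) = (-74 + N)/(55 + 1/(N + 9)) = (-74 + N)/(55 + 1/(9 + N)))
sqrt(-30594 + T(Q(15))) = sqrt(-30594 + (-666 + 1**2 - 65*1)/(496 + 55*1)) = sqrt(-30594 + (-666 + 1 - 65)/(496 + 55)) = sqrt(-30594 - 730/551) = sqrt(-16858024/551) = 2*I*sqrt(2322192806)/551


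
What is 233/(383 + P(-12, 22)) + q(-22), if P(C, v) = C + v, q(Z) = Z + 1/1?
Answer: -8020/393 ≈ -20.407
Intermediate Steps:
q(Z) = 1 + Z (q(Z) = Z + 1 = 1 + Z)
233/(383 + P(-12, 22)) + q(-22) = 233/(383 + (-12 + 22)) + (1 - 22) = 233/(383 + 10) - 21 = 233/393 - 21 = -8020/393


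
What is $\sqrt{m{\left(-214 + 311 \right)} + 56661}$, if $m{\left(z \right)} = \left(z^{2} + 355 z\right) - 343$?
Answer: $\sqrt{100162} \approx 316.48$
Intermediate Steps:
$m{\left(z \right)} = -343 + z^{2} + 355 z$
$\sqrt{m{\left(-214 + 311 \right)} + 56661} = \sqrt{\left(-343 + \left(-214 + 311\right)^{2} + 355 \left(-214 + 311\right)\right) + 56661} = \sqrt{\left(-343 + 97^{2} + 355 \cdot 97\right) + 56661} = \sqrt{\left(-343 + 9409 + 34435\right) + 56661} = \sqrt{43501 + 56661} = \sqrt{100162}$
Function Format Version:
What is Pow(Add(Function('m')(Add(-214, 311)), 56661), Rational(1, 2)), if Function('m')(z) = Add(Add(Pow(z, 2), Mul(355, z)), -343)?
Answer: Pow(100162, Rational(1, 2)) ≈ 316.48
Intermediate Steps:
Function('m')(z) = Add(-343, Pow(z, 2), Mul(355, z))
Pow(Add(Function('m')(Add(-214, 311)), 56661), Rational(1, 2)) = Pow(Add(Add(-343, Pow(Add(-214, 311), 2), Mul(355, Add(-214, 311))), 56661), Rational(1, 2)) = Pow(Add(Add(-343, Pow(97, 2), Mul(355, 97)), 56661), Rational(1, 2)) = Pow(Add(Add(-343, 9409, 34435), 56661), Rational(1, 2)) = Pow(Add(43501, 56661), Rational(1, 2)) = Pow(100162, Rational(1, 2))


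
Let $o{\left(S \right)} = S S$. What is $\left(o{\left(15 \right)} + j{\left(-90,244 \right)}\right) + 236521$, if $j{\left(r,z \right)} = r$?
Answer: $236656$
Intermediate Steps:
$o{\left(S \right)} = S^{2}$
$\left(o{\left(15 \right)} + j{\left(-90,244 \right)}\right) + 236521 = \left(15^{2} - 90\right) + 236521 = \left(225 - 90\right) + 236521 = 135 + 236521 = 236656$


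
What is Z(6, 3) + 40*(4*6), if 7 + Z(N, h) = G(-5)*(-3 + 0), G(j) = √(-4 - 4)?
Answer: 953 - 6*I*√2 ≈ 953.0 - 8.4853*I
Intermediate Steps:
G(j) = 2*I*√2 (G(j) = √(-8) = 2*I*√2)
Z(N, h) = -7 - 6*I*√2 (Z(N, h) = -7 + (2*I*√2)*(-3 + 0) = -7 + (2*I*√2)*(-3) = -7 - 6*I*√2)
Z(6, 3) + 40*(4*6) = (-7 - 6*I*√2) + 40*(4*6) = (-7 - 6*I*√2) + 40*24 = (-7 - 6*I*√2) + 960 = 953 - 6*I*√2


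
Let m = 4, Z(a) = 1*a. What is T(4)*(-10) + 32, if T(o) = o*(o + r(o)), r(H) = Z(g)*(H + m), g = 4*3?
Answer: -3968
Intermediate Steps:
g = 12
Z(a) = a
r(H) = 48 + 12*H (r(H) = 12*(H + 4) = 12*(4 + H) = 48 + 12*H)
T(o) = o*(48 + 13*o) (T(o) = o*(o + (48 + 12*o)) = o*(48 + 13*o))
T(4)*(-10) + 32 = (4*(48 + 13*4))*(-10) + 32 = (4*(48 + 52))*(-10) + 32 = (4*100)*(-10) + 32 = 400*(-10) + 32 = -4000 + 32 = -3968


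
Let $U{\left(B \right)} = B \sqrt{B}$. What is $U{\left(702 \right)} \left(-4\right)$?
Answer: $- 8424 \sqrt{78} \approx -74399.0$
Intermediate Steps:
$U{\left(B \right)} = B^{\frac{3}{2}}$
$U{\left(702 \right)} \left(-4\right) = 702^{\frac{3}{2}} \left(-4\right) = 2106 \sqrt{78} \left(-4\right) = - 8424 \sqrt{78}$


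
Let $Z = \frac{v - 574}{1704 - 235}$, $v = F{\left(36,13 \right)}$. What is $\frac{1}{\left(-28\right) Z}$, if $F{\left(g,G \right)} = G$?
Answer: $\frac{1469}{15708} \approx 0.093519$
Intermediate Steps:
$v = 13$
$Z = - \frac{561}{1469}$ ($Z = \frac{13 - 574}{1704 - 235} = - \frac{561}{1469} \approx -0.38189$)
$\frac{1}{\left(-28\right) Z} = \frac{1}{\left(-28\right) \left(- \frac{561}{1469}\right)} = \frac{1}{\frac{15708}{1469}} = \frac{1469}{15708}$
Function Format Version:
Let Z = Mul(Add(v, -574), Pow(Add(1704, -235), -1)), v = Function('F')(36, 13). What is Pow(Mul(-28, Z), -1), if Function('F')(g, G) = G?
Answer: Rational(1469, 15708) ≈ 0.093519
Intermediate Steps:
v = 13
Z = Rational(-561, 1469) (Z = Mul(Add(13, -574), Pow(Add(1704, -235), -1)) = Mul(-561, Pow(1469, -1)) = Mul(-561, Rational(1, 1469)) = Rational(-561, 1469) ≈ -0.38189)
Pow(Mul(-28, Z), -1) = Pow(Mul(-28, Rational(-561, 1469)), -1) = Pow(Rational(15708, 1469), -1) = Rational(1469, 15708)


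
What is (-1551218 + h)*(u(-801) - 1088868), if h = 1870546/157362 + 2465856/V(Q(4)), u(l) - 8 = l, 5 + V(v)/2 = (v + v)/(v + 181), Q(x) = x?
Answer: 141510724455406403225/72150477 ≈ 1.9613e+12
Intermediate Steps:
V(v) = -10 + 4*v/(181 + v) (V(v) = -10 + 2*((v + v)/(v + 181)) = -10 + 2*((2*v)/(181 + v)) = -10 + 2*(2*v/(181 + v)) = -10 + 4*v/(181 + v))
u(l) = 8 + l
h = -17945623828739/72150477 (h = 1870546/157362 + 2465856/((2*(-905 - 3*4)/(181 + 4))) = 1870546*(1/157362) + 2465856/((2*(-905 - 12)/185)) = 935273/78681 + 2465856/((2*(1/185)*(-917))) = 935273/78681 + 2465856/(-1834/185) = 935273/78681 + 2465856*(-185/1834) = 935273/78681 - 228091680/917 = -17945623828739/72150477 ≈ -2.4873e+5)
(-1551218 + h)*(u(-801) - 1088868) = (-1551218 - 17945623828739/72150477)*((8 - 801) - 1088868) = -129866742459725*(-793 - 1088868)/72150477 = -129866742459725/72150477*(-1089661) = 141510724455406403225/72150477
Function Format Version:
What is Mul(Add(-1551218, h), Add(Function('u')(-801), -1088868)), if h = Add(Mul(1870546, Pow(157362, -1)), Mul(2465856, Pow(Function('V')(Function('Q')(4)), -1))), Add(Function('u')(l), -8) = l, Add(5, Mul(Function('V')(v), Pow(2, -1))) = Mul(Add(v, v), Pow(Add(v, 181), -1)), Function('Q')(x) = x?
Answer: Rational(141510724455406403225, 72150477) ≈ 1.9613e+12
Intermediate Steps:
Function('V')(v) = Add(-10, Mul(4, v, Pow(Add(181, v), -1))) (Function('V')(v) = Add(-10, Mul(2, Mul(Add(v, v), Pow(Add(v, 181), -1)))) = Add(-10, Mul(2, Mul(Mul(2, v), Pow(Add(181, v), -1)))) = Add(-10, Mul(2, Mul(2, v, Pow(Add(181, v), -1)))) = Add(-10, Mul(4, v, Pow(Add(181, v), -1))))
Function('u')(l) = Add(8, l)
h = Rational(-17945623828739, 72150477) (h = Add(Mul(1870546, Pow(157362, -1)), Mul(2465856, Pow(Mul(2, Pow(Add(181, 4), -1), Add(-905, Mul(-3, 4))), -1))) = Add(Mul(1870546, Rational(1, 157362)), Mul(2465856, Pow(Mul(2, Pow(185, -1), Add(-905, -12)), -1))) = Add(Rational(935273, 78681), Mul(2465856, Pow(Mul(2, Rational(1, 185), -917), -1))) = Add(Rational(935273, 78681), Mul(2465856, Pow(Rational(-1834, 185), -1))) = Add(Rational(935273, 78681), Mul(2465856, Rational(-185, 1834))) = Add(Rational(935273, 78681), Rational(-228091680, 917)) = Rational(-17945623828739, 72150477) ≈ -2.4873e+5)
Mul(Add(-1551218, h), Add(Function('u')(-801), -1088868)) = Mul(Add(-1551218, Rational(-17945623828739, 72150477)), Add(Add(8, -801), -1088868)) = Mul(Rational(-129866742459725, 72150477), Add(-793, -1088868)) = Mul(Rational(-129866742459725, 72150477), -1089661) = Rational(141510724455406403225, 72150477)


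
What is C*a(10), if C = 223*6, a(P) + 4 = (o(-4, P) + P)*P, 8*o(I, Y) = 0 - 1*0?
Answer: 128448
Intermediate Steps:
o(I, Y) = 0 (o(I, Y) = (0 - 1*0)/8 = (0 + 0)/8 = (⅛)*0 = 0)
a(P) = -4 + P² (a(P) = -4 + (0 + P)*P = -4 + P*P = -4 + P²)
C = 1338
C*a(10) = 1338*(-4 + 10²) = 1338*(-4 + 100) = 1338*96 = 128448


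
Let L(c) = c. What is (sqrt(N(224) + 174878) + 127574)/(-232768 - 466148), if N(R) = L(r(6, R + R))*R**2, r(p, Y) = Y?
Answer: -63787/349458 - sqrt(22653726)/698916 ≈ -0.18934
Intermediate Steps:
N(R) = 2*R**3 (N(R) = (R + R)*R**2 = (2*R)*R**2 = 2*R**3)
(sqrt(N(224) + 174878) + 127574)/(-232768 - 466148) = (sqrt(2*224**3 + 174878) + 127574)/(-232768 - 466148) = (sqrt(2*11239424 + 174878) + 127574)/(-698916) = (sqrt(22478848 + 174878) + 127574)*(-1/698916) = (sqrt(22653726) + 127574)*(-1/698916) = (127574 + sqrt(22653726))*(-1/698916) = -63787/349458 - sqrt(22653726)/698916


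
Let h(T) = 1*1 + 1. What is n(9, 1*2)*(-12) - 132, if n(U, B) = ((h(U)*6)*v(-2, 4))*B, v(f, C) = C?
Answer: -1284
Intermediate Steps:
h(T) = 2 (h(T) = 1 + 1 = 2)
n(U, B) = 48*B (n(U, B) = ((2*6)*4)*B = (12*4)*B = 48*B)
n(9, 1*2)*(-12) - 132 = (48*(1*2))*(-12) - 132 = (48*2)*(-12) - 132 = 96*(-12) - 132 = -1152 - 132 = -1284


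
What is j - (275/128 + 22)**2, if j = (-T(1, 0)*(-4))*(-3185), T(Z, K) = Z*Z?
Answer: -218286441/16384 ≈ -13323.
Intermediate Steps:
T(Z, K) = Z**2
j = -12740 (j = (-1*1**2*(-4))*(-3185) = (-1*1*(-4))*(-3185) = -1*(-4)*(-3185) = 4*(-3185) = -12740)
j - (275/128 + 22)**2 = -12740 - (275/128 + 22)**2 = -12740 - (3091/128)**2 = -12740 - 1*9554281/16384 = -12740 - 9554281/16384 = -218286441/16384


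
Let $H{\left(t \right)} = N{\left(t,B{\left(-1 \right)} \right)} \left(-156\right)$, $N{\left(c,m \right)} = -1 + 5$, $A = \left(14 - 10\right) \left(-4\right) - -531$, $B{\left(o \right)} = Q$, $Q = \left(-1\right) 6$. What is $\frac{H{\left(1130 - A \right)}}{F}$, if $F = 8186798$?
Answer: $- \frac{312}{4093399} \approx -7.622 \cdot 10^{-5}$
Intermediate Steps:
$Q = -6$
$B{\left(o \right)} = -6$
$A = 515$ ($A = 4 \left(-4\right) + 531 = -16 + 531 = 515$)
$N{\left(c,m \right)} = 4$
$H{\left(t \right)} = -624$ ($H{\left(t \right)} = 4 \left(-156\right) = -624$)
$\frac{H{\left(1130 - A \right)}}{F} = - \frac{624}{8186798} = \left(-624\right) \frac{1}{8186798} = - \frac{312}{4093399}$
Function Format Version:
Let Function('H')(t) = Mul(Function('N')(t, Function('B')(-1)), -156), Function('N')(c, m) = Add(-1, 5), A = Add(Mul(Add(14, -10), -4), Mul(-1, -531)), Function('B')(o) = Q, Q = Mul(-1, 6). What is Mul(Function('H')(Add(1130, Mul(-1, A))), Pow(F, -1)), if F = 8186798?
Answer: Rational(-312, 4093399) ≈ -7.6220e-5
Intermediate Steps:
Q = -6
Function('B')(o) = -6
A = 515 (A = Add(Mul(4, -4), 531) = Add(-16, 531) = 515)
Function('N')(c, m) = 4
Function('H')(t) = -624 (Function('H')(t) = Mul(4, -156) = -624)
Mul(Function('H')(Add(1130, Mul(-1, A))), Pow(F, -1)) = Mul(-624, Pow(8186798, -1)) = Mul(-624, Rational(1, 8186798)) = Rational(-312, 4093399)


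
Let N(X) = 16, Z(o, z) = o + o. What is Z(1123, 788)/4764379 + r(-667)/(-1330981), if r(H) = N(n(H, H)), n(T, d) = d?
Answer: 2913153262/6341297925799 ≈ 0.00045939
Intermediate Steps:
Z(o, z) = 2*o
r(H) = 16
Z(1123, 788)/4764379 + r(-667)/(-1330981) = (2*1123)/4764379 + 16/(-1330981) = 2246*(1/4764379) + 16*(-1/1330981) = 2246/4764379 - 16/1330981 = 2913153262/6341297925799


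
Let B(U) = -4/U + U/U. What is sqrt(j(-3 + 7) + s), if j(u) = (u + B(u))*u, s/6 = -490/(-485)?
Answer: 2*sqrt(51895)/97 ≈ 4.6970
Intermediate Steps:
B(U) = 1 - 4/U (B(U) = -4/U + 1 = 1 - 4/U)
s = 588/97 (s = 6*(-490/(-485)) = 6*(-490*(-1/485)) = 6*(98/97) = 588/97 ≈ 6.0619)
j(u) = u*(u + (-4 + u)/u) (j(u) = (u + (-4 + u)/u)*u = u*(u + (-4 + u)/u))
sqrt(j(-3 + 7) + s) = sqrt((-4 + (-3 + 7) + (-3 + 7)**2) + 588/97) = sqrt((-4 + 4 + 4**2) + 588/97) = sqrt((-4 + 4 + 16) + 588/97) = sqrt(16 + 588/97) = sqrt(2140/97) = 2*sqrt(51895)/97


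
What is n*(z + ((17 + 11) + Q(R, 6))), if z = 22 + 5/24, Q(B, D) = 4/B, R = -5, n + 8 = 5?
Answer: -5929/40 ≈ -148.23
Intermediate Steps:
n = -3 (n = -8 + 5 = -3)
z = 533/24 (z = 22 + 5*(1/24) = 22 + 5/24 = 533/24 ≈ 22.208)
n*(z + ((17 + 11) + Q(R, 6))) = -3*(533/24 + ((17 + 11) + 4/(-5))) = -3*(533/24 + (28 + 4*(-⅕))) = -3*(533/24 + (28 - ⅘)) = -3*(533/24 + 136/5) = -3*5929/120 = -5929/40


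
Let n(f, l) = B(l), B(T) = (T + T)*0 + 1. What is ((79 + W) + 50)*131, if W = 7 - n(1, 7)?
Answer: 17685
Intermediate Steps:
B(T) = 1 (B(T) = (2*T)*0 + 1 = 0 + 1 = 1)
n(f, l) = 1
W = 6 (W = 7 - 1*1 = 7 - 1 = 6)
((79 + W) + 50)*131 = ((79 + 6) + 50)*131 = (85 + 50)*131 = 135*131 = 17685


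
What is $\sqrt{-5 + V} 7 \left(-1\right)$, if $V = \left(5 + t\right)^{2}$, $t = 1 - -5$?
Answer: $- 14 \sqrt{29} \approx -75.392$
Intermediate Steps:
$t = 6$ ($t = 1 + 5 = 6$)
$V = 121$ ($V = \left(5 + 6\right)^{2} = 11^{2} = 121$)
$\sqrt{-5 + V} 7 \left(-1\right) = \sqrt{-5 + 121} \cdot 7 \left(-1\right) = \sqrt{116} \cdot 7 \left(-1\right) = 2 \sqrt{29} \cdot 7 \left(-1\right) = 14 \sqrt{29} \left(-1\right) = - 14 \sqrt{29}$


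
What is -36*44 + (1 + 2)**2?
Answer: -1575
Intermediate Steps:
-36*44 + (1 + 2)**2 = -1584 + 3**2 = -1584 + 9 = -1575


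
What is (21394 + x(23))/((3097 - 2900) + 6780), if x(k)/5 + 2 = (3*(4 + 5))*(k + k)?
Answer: 27594/6977 ≈ 3.9550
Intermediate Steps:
x(k) = -10 + 270*k (x(k) = -10 + 5*((3*(4 + 5))*(k + k)) = -10 + 5*((3*9)*(2*k)) = -10 + 5*(27*(2*k)) = -10 + 5*(54*k) = -10 + 270*k)
(21394 + x(23))/((3097 - 2900) + 6780) = (21394 + (-10 + 270*23))/((3097 - 2900) + 6780) = (21394 + (-10 + 6210))/(197 + 6780) = (21394 + 6200)/6977 = 27594*(1/6977) = 27594/6977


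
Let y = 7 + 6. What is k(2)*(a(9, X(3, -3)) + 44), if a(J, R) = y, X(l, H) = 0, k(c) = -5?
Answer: -285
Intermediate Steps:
y = 13
a(J, R) = 13
k(2)*(a(9, X(3, -3)) + 44) = -5*(13 + 44) = -5*57 = -285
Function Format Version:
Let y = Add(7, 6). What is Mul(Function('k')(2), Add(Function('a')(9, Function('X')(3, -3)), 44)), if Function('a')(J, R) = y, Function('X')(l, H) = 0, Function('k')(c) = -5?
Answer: -285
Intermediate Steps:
y = 13
Function('a')(J, R) = 13
Mul(Function('k')(2), Add(Function('a')(9, Function('X')(3, -3)), 44)) = Mul(-5, Add(13, 44)) = Mul(-5, 57) = -285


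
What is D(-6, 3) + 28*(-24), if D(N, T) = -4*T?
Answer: -684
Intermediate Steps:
D(-6, 3) + 28*(-24) = -4*3 + 28*(-24) = -12 - 672 = -684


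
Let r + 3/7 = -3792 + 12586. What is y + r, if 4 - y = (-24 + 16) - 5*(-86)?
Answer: 58629/7 ≈ 8375.6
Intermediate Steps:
r = 61555/7 (r = -3/7 + (-3792 + 12586) = -3/7 + 8794 = 61555/7 ≈ 8793.6)
y = -418 (y = 4 - ((-24 + 16) - 5*(-86)) = 4 - (-8 + 430) = 4 - 1*422 = 4 - 422 = -418)
y + r = -418 + 61555/7 = 58629/7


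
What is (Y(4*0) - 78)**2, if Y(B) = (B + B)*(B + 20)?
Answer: 6084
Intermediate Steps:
Y(B) = 2*B*(20 + B) (Y(B) = (2*B)*(20 + B) = 2*B*(20 + B))
(Y(4*0) - 78)**2 = (2*(4*0)*(20 + 4*0) - 78)**2 = (2*0*(20 + 0) - 78)**2 = (2*0*20 - 78)**2 = (0 - 78)**2 = (-78)**2 = 6084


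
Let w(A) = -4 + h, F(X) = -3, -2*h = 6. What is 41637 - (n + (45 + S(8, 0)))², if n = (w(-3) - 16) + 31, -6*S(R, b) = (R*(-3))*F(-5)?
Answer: 39956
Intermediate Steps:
h = -3 (h = -½*6 = -3)
w(A) = -7 (w(A) = -4 - 3 = -7)
S(R, b) = -3*R/2 (S(R, b) = -R*(-3)*(-3)/6 = -(-3*R)*(-3)/6 = -3*R/2)
n = 8 (n = (-7 - 16) + 31 = -23 + 31 = 8)
41637 - (n + (45 + S(8, 0)))² = 41637 - (8 + (45 - 3/2*8))² = 41637 - (8 + (45 - 12))² = 41637 - (8 + 33)² = 41637 - 1*41² = 41637 - 1*1681 = 41637 - 1681 = 39956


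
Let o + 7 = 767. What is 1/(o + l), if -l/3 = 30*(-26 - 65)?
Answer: 1/8950 ≈ 0.00011173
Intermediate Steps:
o = 760 (o = -7 + 767 = 760)
l = 8190 (l = -90*(-26 - 65) = -90*(-91) = -3*(-2730) = 8190)
1/(o + l) = 1/(760 + 8190) = 1/8950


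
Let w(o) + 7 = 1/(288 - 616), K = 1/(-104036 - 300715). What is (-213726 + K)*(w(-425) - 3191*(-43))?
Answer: -1297690038815737903/44252776 ≈ -2.9324e+10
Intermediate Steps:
K = -1/404751 (K = 1/(-404751) = -1/404751 ≈ -2.4707e-6)
w(o) = -2297/328 (w(o) = -7 + 1/(288 - 616) = -7 + 1/(-328) = -7 - 1/328 = -2297/328)
(-213726 + K)*(w(-425) - 3191*(-43)) = (-213726 - 1/404751)*(-2297/328 - 3191*(-43)) = -86505812227*(-2297/328 + 137213)/404751 = -86505812227/404751*45003567/328 = -1297690038815737903/44252776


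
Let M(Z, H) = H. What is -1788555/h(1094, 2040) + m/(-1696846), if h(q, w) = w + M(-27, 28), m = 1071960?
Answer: -1518559605405/1754538764 ≈ -865.50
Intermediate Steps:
h(q, w) = 28 + w (h(q, w) = w + 28 = 28 + w)
-1788555/h(1094, 2040) + m/(-1696846) = -1788555/(28 + 2040) + 1071960/(-1696846) = -1788555/2068 + 1071960*(-1/1696846) = -1788555*1/2068 - 535980/848423 = -1788555/2068 - 535980/848423 = -1518559605405/1754538764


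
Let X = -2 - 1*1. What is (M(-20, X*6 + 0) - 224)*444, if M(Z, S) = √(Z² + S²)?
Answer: -99456 + 888*√181 ≈ -87509.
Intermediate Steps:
X = -3 (X = -2 - 1 = -3)
M(Z, S) = √(S² + Z²)
(M(-20, X*6 + 0) - 224)*444 = (√((-3*6 + 0)² + (-20)²) - 224)*444 = (√((-18 + 0)² + 400) - 224)*444 = (√((-18)² + 400) - 224)*444 = (√(324 + 400) - 224)*444 = (√724 - 224)*444 = (2*√181 - 224)*444 = (-224 + 2*√181)*444 = -99456 + 888*√181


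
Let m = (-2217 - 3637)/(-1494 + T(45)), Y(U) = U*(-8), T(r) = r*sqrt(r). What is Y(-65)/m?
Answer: 388440/2927 - 35100*sqrt(5)/2927 ≈ 105.89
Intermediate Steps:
T(r) = r**(3/2)
Y(U) = -8*U
m = -5854/(-1494 + 135*sqrt(5)) (m = (-2217 - 3637)/(-1494 + 45**(3/2)) = -5854/(-1494 + 135*sqrt(5)) ≈ 4.9105)
Y(-65)/m = (-8*(-65))/(971764/237879 + 29270*sqrt(5)/79293) = 520/(971764/237879 + 29270*sqrt(5)/79293)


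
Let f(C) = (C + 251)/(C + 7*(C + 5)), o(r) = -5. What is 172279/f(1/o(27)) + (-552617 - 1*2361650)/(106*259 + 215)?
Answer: 264133015633/11565642 ≈ 22838.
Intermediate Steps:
f(C) = (251 + C)/(35 + 8*C) (f(C) = (251 + C)/(C + 7*(5 + C)) = (251 + C)/(C + (35 + 7*C)) = (251 + C)/(35 + 8*C))
172279/f(1/o(27)) + (-552617 - 1*2361650)/(106*259 + 215) = 172279/(((251 + 1/(-5))/(35 + 8/(-5)))) + (-552617 - 1*2361650)/(106*259 + 215) = 172279/(((251 - ⅕)/(35 + 8*(-⅕)))) + (-552617 - 2361650)/(27454 + 215) = 172279/(((1254/5)/(35 - 8/5))) - 2914267/27669 = 172279/(((1254/5)/(167/5))) - 2914267*1/27669 = 172279/(((5/167)*(1254/5))) - 2914267/27669 = 172279/(1254/167) - 2914267/27669 = 172279*(167/1254) - 2914267/27669 = 28770593/1254 - 2914267/27669 = 264133015633/11565642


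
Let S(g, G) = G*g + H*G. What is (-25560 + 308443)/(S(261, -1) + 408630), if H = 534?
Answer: 282883/407835 ≈ 0.69362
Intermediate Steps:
S(g, G) = 534*G + G*g (S(g, G) = G*g + 534*G = 534*G + G*g)
(-25560 + 308443)/(S(261, -1) + 408630) = (-25560 + 308443)/(-(534 + 261) + 408630) = 282883/(-1*795 + 408630) = 282883/(-795 + 408630) = 282883/407835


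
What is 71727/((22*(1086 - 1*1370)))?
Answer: -71727/6248 ≈ -11.480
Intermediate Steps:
71727/((22*(1086 - 1*1370))) = 71727/((22*(1086 - 1370))) = 71727/((22*(-284))) = 71727/(-6248) = 71727*(-1/6248) = -71727/6248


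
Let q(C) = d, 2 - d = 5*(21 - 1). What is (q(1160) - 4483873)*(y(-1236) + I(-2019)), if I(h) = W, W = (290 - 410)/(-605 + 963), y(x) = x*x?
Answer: -1226175607347804/179 ≈ -6.8501e+12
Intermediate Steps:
y(x) = x**2
W = -60/179 (W = -120/358 = -120*1/358 = -60/179 ≈ -0.33520)
I(h) = -60/179
d = -98 (d = 2 - 5*(21 - 1) = 2 - 5*20 = 2 - 1*100 = 2 - 100 = -98)
q(C) = -98
(q(1160) - 4483873)*(y(-1236) + I(-2019)) = (-98 - 4483873)*((-1236)**2 - 60/179) = -4483971*(1527696 - 60/179) = -4483971*273457524/179 = -1226175607347804/179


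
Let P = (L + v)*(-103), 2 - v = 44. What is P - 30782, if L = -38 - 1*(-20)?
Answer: -24602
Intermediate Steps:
v = -42 (v = 2 - 1*44 = 2 - 44 = -42)
L = -18 (L = -38 + 20 = -18)
P = 6180 (P = (-18 - 42)*(-103) = -60*(-103) = 6180)
P - 30782 = 6180 - 30782 = -24602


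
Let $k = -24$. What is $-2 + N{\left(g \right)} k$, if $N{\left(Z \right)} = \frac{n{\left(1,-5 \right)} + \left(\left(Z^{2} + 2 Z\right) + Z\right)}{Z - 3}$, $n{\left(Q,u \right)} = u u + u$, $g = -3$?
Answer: $78$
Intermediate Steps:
$n{\left(Q,u \right)} = u + u^{2}$ ($n{\left(Q,u \right)} = u^{2} + u = u + u^{2}$)
$N{\left(Z \right)} = \frac{20 + Z^{2} + 3 Z}{-3 + Z}$ ($N{\left(Z \right)} = \frac{- 5 \left(1 - 5\right) + \left(\left(Z^{2} + 2 Z\right) + Z\right)}{Z - 3} = \frac{\left(-5\right) \left(-4\right) + \left(Z^{2} + 3 Z\right)}{-3 + Z} = \frac{20 + \left(Z^{2} + 3 Z\right)}{-3 + Z} = \frac{20 + Z^{2} + 3 Z}{-3 + Z}$)
$-2 + N{\left(g \right)} k = -2 + \frac{20 + \left(-3\right)^{2} + 3 \left(-3\right)}{-3 - 3} \left(-24\right) = -2 + \frac{20 + 9 - 9}{-6} \left(-24\right) = -2 + \left(- \frac{1}{6}\right) 20 \left(-24\right) = -2 - -80 = -2 + 80 = 78$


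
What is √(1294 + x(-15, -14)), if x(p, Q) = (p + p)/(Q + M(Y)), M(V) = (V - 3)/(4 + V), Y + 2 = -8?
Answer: √6535834/71 ≈ 36.007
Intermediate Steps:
Y = -10 (Y = -2 - 8 = -10)
M(V) = (-3 + V)/(4 + V)
x(p, Q) = 2*p/(13/6 + Q) (x(p, Q) = (p + p)/(Q + (-3 - 10)/(4 - 10)) = (2*p)/(Q - 13/(-6)) = (2*p)/(Q - ⅙*(-13)) = (2*p)/(Q + 13/6) = (2*p)/(13/6 + Q) = 2*p/(13/6 + Q))
√(1294 + x(-15, -14)) = √(1294 + 12*(-15)/(13 + 6*(-14))) = √(1294 + 12*(-15)/(13 - 84)) = √(1294 + 12*(-15)/(-71)) = √(1294 + 12*(-15)*(-1/71)) = √(1294 + 180/71) = √(92054/71) = √6535834/71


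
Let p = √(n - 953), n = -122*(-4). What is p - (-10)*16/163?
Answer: 160/163 + I*√465 ≈ 0.9816 + 21.564*I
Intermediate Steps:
n = 488
p = I*√465 (p = √(488 - 953) = √(-465) = I*√465 ≈ 21.564*I)
p - (-10)*16/163 = I*√465 - (-10)*16/163 = I*√465 - 1*(-160/163) = I*√465 + 160/163 = 160/163 + I*√465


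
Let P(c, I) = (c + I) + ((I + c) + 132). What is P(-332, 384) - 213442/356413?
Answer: 83900026/356413 ≈ 235.40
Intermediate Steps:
P(c, I) = 132 + 2*I + 2*c (P(c, I) = (I + c) + (132 + I + c) = 132 + 2*I + 2*c)
P(-332, 384) - 213442/356413 = (132 + 2*384 + 2*(-332)) - 213442/356413 = (132 + 768 - 664) - 213442*1/356413 = 236 - 213442/356413 = 83900026/356413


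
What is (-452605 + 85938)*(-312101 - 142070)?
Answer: 166529518057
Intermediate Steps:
(-452605 + 85938)*(-312101 - 142070) = -366667*(-454171) = 166529518057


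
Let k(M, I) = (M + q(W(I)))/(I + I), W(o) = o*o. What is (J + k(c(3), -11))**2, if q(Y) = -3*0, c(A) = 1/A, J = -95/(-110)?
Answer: 784/1089 ≈ 0.71993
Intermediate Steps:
W(o) = o**2
J = 19/22 (J = -95*(-1/110) = 19/22 ≈ 0.86364)
q(Y) = 0
k(M, I) = M/(2*I) (k(M, I) = (M + 0)/(I + I) = M/((2*I)) = M*(1/(2*I)) = M/(2*I))
(J + k(c(3), -11))**2 = (19/22 + (1/2)/(3*(-11)))**2 = (19/22 + (1/2)*(1/3)*(-1/11))**2 = (19/22 - 1/66)**2 = (28/33)**2 = 784/1089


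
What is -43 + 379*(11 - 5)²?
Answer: 13601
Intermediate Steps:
-43 + 379*(11 - 5)² = -43 + 379*6² = -43 + 379*36 = -43 + 13644 = 13601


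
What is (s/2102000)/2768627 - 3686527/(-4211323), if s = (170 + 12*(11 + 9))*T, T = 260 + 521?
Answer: 2145431278058549583/2450844254852114200 ≈ 0.87538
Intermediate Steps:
T = 781
s = 320210 (s = (170 + 12*(11 + 9))*781 = (170 + 12*20)*781 = (170 + 240)*781 = 410*781 = 320210)
(s/2102000)/2768627 - 3686527/(-4211323) = (320210/2102000)/2768627 - 3686527/(-4211323) = (320210*(1/2102000))*(1/2768627) - 3686527*(-1/4211323) = (32021/210200)*(1/2768627) + 3686527/4211323 = 32021/581965395400 + 3686527/4211323 = 2145431278058549583/2450844254852114200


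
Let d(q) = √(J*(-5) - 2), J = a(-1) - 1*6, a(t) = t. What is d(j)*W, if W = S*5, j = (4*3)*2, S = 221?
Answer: 1105*√33 ≈ 6347.7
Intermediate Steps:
J = -7 (J = -1 - 1*6 = -1 - 6 = -7)
j = 24 (j = 12*2 = 24)
d(q) = √33 (d(q) = √(-7*(-5) - 2) = √(35 - 2) = √33)
W = 1105 (W = 221*5 = 1105)
d(j)*W = √33*1105 = 1105*√33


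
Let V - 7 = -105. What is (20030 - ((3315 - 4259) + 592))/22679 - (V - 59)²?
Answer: -558994289/22679 ≈ -24648.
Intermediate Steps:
V = -98 (V = 7 - 105 = -98)
(20030 - ((3315 - 4259) + 592))/22679 - (V - 59)² = (20030 - ((3315 - 4259) + 592))/22679 - (-98 - 59)² = (20030 - (-944 + 592))*(1/22679) - 1*(-157)² = (20030 - 1*(-352))*(1/22679) - 1*24649 = (20030 + 352)*(1/22679) - 24649 = 20382*(1/22679) - 24649 = 20382/22679 - 24649 = -558994289/22679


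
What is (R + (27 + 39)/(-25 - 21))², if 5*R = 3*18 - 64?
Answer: 6241/529 ≈ 11.798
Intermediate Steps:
R = -2 (R = (3*18 - 64)/5 = (54 - 64)/5 = (⅕)*(-10) = -2)
(R + (27 + 39)/(-25 - 21))² = (-2 + (27 + 39)/(-25 - 21))² = (-2 + 66/(-46))² = (-2 + 66*(-1/46))² = (-2 - 33/23)² = (-79/23)² = 6241/529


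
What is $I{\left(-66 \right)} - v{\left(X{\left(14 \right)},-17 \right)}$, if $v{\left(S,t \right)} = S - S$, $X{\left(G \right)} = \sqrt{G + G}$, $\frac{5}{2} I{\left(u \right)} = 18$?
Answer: $\frac{36}{5} \approx 7.2$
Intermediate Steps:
$I{\left(u \right)} = \frac{36}{5}$ ($I{\left(u \right)} = \frac{2}{5} \cdot 18 = \frac{36}{5}$)
$X{\left(G \right)} = \sqrt{2} \sqrt{G}$ ($X{\left(G \right)} = \sqrt{2 G} = \sqrt{2} \sqrt{G}$)
$v{\left(S,t \right)} = 0$
$I{\left(-66 \right)} - v{\left(X{\left(14 \right)},-17 \right)} = \frac{36}{5} - 0 = \frac{36}{5} + 0 = \frac{36}{5}$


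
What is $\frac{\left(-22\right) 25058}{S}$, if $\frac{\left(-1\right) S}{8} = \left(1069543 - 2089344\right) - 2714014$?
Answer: $- \frac{137819}{7467630} \approx -0.018456$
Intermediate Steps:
$S = 29870520$ ($S = - 8 \left(\left(1069543 - 2089344\right) - 2714014\right) = - 8 \left(-1019801 - 2714014\right) = \left(-8\right) \left(-3733815\right) = 29870520$)
$\frac{\left(-22\right) 25058}{S} = \frac{\left(-22\right) 25058}{29870520} = \left(-551276\right) \frac{1}{29870520} = - \frac{137819}{7467630}$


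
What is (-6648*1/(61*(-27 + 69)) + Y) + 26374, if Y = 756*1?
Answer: 11583402/427 ≈ 27127.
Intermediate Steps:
Y = 756
(-6648*1/(61*(-27 + 69)) + Y) + 26374 = (-6648*1/(61*(-27 + 69)) + 756) + 26374 = (-6648/(42*61) + 756) + 26374 = (-6648/2562 + 756) + 26374 = (-6648*1/2562 + 756) + 26374 = (-1108/427 + 756) + 26374 = 321704/427 + 26374 = 11583402/427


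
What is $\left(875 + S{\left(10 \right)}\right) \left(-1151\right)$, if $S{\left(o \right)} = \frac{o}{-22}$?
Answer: $- \frac{11072620}{11} \approx -1.0066 \cdot 10^{6}$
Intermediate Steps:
$S{\left(o \right)} = - \frac{o}{22}$ ($S{\left(o \right)} = o \left(- \frac{1}{22}\right) = - \frac{o}{22}$)
$\left(875 + S{\left(10 \right)}\right) \left(-1151\right) = \left(875 - \frac{5}{11}\right) \left(-1151\right) = \frac{9620}{11} \left(-1151\right) = - \frac{11072620}{11}$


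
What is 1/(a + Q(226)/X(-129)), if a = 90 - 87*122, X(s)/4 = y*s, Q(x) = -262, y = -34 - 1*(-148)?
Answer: -29412/309531757 ≈ -9.5021e-5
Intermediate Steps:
y = 114 (y = -34 + 148 = 114)
X(s) = 456*s (X(s) = 4*(114*s) = 456*s)
a = -10524 (a = 90 - 10614 = -10524)
1/(a + Q(226)/X(-129)) = 1/(-10524 - 262/(456*(-129))) = 1/(-10524 - 262/(-58824)) = 1/(-10524 - 262*(-1/58824)) = 1/(-10524 + 131/29412) = 1/(-309531757/29412) = -29412/309531757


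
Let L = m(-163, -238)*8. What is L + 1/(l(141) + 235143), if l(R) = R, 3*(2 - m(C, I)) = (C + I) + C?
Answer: 357631681/235284 ≈ 1520.0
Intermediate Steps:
m(C, I) = 2 - 2*C/3 - I/3 (m(C, I) = 2 - ((C + I) + C)/3 = 2 - (I + 2*C)/3 = 2 + (-2*C/3 - I/3) = 2 - 2*C/3 - I/3)
L = 1520 (L = (2 - ⅔*(-163) - ⅓*(-238))*8 = (2 + 326/3 + 238/3)*8 = 190*8 = 1520)
L + 1/(l(141) + 235143) = 1520 + 1/(141 + 235143) = 1520 + 1/235284 = 357631681/235284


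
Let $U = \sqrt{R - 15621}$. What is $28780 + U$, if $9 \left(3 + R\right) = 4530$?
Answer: $28780 + \frac{i \sqrt{136086}}{3} \approx 28780.0 + 122.97 i$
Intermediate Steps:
$R = \frac{1501}{3}$ ($R = -3 + \frac{1}{9} \cdot 4530 = -3 + \frac{1510}{3} = \frac{1501}{3} \approx 500.33$)
$U = \frac{i \sqrt{136086}}{3}$ ($U = \sqrt{\frac{1501}{3} - 15621} = \sqrt{- \frac{45362}{3}} = \frac{i \sqrt{136086}}{3} \approx 122.97 i$)
$28780 + U = 28780 + \frac{i \sqrt{136086}}{3}$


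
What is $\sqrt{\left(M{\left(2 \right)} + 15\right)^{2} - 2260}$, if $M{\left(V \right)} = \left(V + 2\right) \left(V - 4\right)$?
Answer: $i \sqrt{2211} \approx 47.021 i$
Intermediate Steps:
$M{\left(V \right)} = \left(-4 + V\right) \left(2 + V\right)$ ($M{\left(V \right)} = \left(2 + V\right) \left(-4 + V\right) = \left(-4 + V\right) \left(2 + V\right)$)
$\sqrt{\left(M{\left(2 \right)} + 15\right)^{2} - 2260} = \sqrt{\left(\left(-8 + 2^{2} - 4\right) + 15\right)^{2} - 2260} = \sqrt{\left(\left(-8 + 4 - 4\right) + 15\right)^{2} - 2260} = \sqrt{\left(-8 + 15\right)^{2} - 2260} = \sqrt{7^{2} - 2260} = \sqrt{49 - 2260} = \sqrt{-2211} = i \sqrt{2211}$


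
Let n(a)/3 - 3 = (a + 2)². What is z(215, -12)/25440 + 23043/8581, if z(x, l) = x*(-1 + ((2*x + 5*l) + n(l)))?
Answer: 61235543/7276688 ≈ 8.4153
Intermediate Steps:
n(a) = 9 + 3*(2 + a)² (n(a) = 9 + 3*(a + 2)² = 9 + 3*(2 + a)²)
z(x, l) = x*(8 + 2*x + 3*(2 + l)² + 5*l) (z(x, l) = x*(-1 + ((2*x + 5*l) + (9 + 3*(2 + l)²))) = x*(-1 + (9 + 2*x + 3*(2 + l)² + 5*l)) = x*(8 + 2*x + 3*(2 + l)² + 5*l))
z(215, -12)/25440 + 23043/8581 = (215*(20 + 2*215 + 3*(-12)² + 17*(-12)))/25440 + 23043/8581 = (215*(20 + 430 + 3*144 - 204))*(1/25440) + 23043*(1/8581) = (215*(20 + 430 + 432 - 204))*(1/25440) + 23043/8581 = (215*678)*(1/25440) + 23043/8581 = 145770*(1/25440) + 23043/8581 = 4859/848 + 23043/8581 = 61235543/7276688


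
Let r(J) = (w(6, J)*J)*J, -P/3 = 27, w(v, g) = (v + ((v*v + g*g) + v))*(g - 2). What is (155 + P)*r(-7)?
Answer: -3165498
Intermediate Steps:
w(v, g) = (-2 + g)*(g² + v² + 2*v) (w(v, g) = (v + ((v² + g²) + v))*(-2 + g) = (v + ((g² + v²) + v))*(-2 + g) = (v + (v + g² + v²))*(-2 + g) = (g² + v² + 2*v)*(-2 + g) = (-2 + g)*(g² + v² + 2*v))
P = -81 (P = -3*27 = -81)
r(J) = J²*(-96 + J³ - 2*J² + 48*J) (r(J) = ((J³ - 4*6 - 2*J² - 2*6² + J*6² + 2*J*6)*J)*J = ((J³ - 24 - 2*J² - 2*36 + J*36 + 12*J)*J)*J = ((J³ - 24 - 2*J² - 72 + 36*J + 12*J)*J)*J = ((-96 + J³ - 2*J² + 48*J)*J)*J = (J*(-96 + J³ - 2*J² + 48*J))*J = J²*(-96 + J³ - 2*J² + 48*J))
(155 + P)*r(-7) = (155 - 81)*((-7)²*(-96 + (-7)³ - 2*(-7)² + 48*(-7))) = 74*(49*(-96 - 343 - 2*49 - 336)) = 74*(49*(-96 - 343 - 98 - 336)) = 74*(49*(-873)) = 74*(-42777) = -3165498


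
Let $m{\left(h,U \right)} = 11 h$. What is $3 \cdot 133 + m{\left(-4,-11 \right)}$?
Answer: $355$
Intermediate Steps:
$3 \cdot 133 + m{\left(-4,-11 \right)} = 3 \cdot 133 + 11 \left(-4\right) = 399 - 44 = 355$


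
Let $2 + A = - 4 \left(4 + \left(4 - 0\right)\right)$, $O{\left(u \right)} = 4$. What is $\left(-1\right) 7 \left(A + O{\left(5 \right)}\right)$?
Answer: $210$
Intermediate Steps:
$A = -34$ ($A = -2 - 4 \left(4 + \left(4 - 0\right)\right) = -2 - 4 \left(4 + \left(4 + 0\right)\right) = -2 - 4 \left(4 + 4\right) = -2 - 32 = -34$)
$\left(-1\right) 7 \left(A + O{\left(5 \right)}\right) = \left(-1\right) 7 \left(-34 + 4\right) = \left(-7\right) \left(-30\right) = 210$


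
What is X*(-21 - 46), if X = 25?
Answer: -1675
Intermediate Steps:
X*(-21 - 46) = 25*(-21 - 46) = 25*(-67) = -1675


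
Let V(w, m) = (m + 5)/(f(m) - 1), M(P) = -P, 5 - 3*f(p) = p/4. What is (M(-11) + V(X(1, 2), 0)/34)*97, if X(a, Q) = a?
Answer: 74011/68 ≈ 1088.4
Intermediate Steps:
f(p) = 5/3 - p/12 (f(p) = 5/3 - p/(3*4) = 5/3 - p/12)
V(w, m) = (5 + m)/(⅔ - m/12) (V(w, m) = (m + 5)/((5/3 - m/12) - 1) = (5 + m)/(⅔ - m/12))
(M(-11) + V(X(1, 2), 0)/34)*97 = (-1*(-11) + (12*(-5 - 1*0)/(-8 + 0))/34)*97 = (11 + (12*(-5 + 0)/(-8))*(1/34))*97 = (11 + (12*(-⅛)*(-5))*(1/34))*97 = (11 + (15/2)*(1/34))*97 = (11 + 15/68)*97 = (763/68)*97 = 74011/68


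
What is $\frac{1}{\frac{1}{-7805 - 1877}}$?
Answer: $-9682$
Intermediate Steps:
$\frac{1}{\frac{1}{-7805 - 1877}} = \frac{1}{\frac{1}{-9682}} = \frac{1}{- \frac{1}{9682}} = -9682$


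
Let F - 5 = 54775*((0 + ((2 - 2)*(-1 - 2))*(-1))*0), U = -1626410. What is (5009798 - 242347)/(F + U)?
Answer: -4767451/1626405 ≈ -2.9313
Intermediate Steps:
F = 5 (F = 5 + 54775*((0 + ((2 - 2)*(-1 - 2))*(-1))*0) = 5 + 54775*((0 + (0*(-3))*(-1))*0) = 5 + 54775*((0 + 0*(-1))*0) = 5 + 54775*((0 + 0)*0) = 5 + 54775*(0*0) = 5 + 54775*0 = 5 + 0 = 5)
(5009798 - 242347)/(F + U) = (5009798 - 242347)/(5 - 1626410) = 4767451/(-1626405) = 4767451*(-1/1626405) = -4767451/1626405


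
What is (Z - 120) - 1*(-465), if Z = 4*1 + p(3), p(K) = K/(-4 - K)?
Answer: 2440/7 ≈ 348.57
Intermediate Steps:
Z = 25/7 (Z = 4*1 - 1*3/(4 + 3) = 4 - 1*3/7 = 4 - 1*3*⅐ = 4 - 3/7 = 25/7 ≈ 3.5714)
(Z - 120) - 1*(-465) = (25/7 - 120) - 1*(-465) = -815/7 + 465 = 2440/7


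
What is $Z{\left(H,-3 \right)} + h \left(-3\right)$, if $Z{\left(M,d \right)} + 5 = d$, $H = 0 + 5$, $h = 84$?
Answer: $-260$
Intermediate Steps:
$H = 5$
$Z{\left(M,d \right)} = -5 + d$
$Z{\left(H,-3 \right)} + h \left(-3\right) = \left(-5 - 3\right) + 84 \left(-3\right) = -8 - 252 = -260$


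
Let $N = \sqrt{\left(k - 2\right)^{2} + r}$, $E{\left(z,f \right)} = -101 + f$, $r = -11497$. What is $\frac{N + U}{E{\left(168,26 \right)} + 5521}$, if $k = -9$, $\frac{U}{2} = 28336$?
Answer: $\frac{4048}{389} + \frac{6 i \sqrt{79}}{2723} \approx 10.406 + 0.019585 i$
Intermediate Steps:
$U = 56672$ ($U = 2 \cdot 28336 = 56672$)
$N = 12 i \sqrt{79}$ ($N = \sqrt{\left(-9 - 2\right)^{2} - 11497} = \sqrt{\left(-11\right)^{2} - 11497} = \sqrt{121 - 11497} = \sqrt{-11376} = 12 i \sqrt{79} \approx 106.66 i$)
$\frac{N + U}{E{\left(168,26 \right)} + 5521} = \frac{12 i \sqrt{79} + 56672}{\left(-101 + 26\right) + 5521} = \frac{56672 + 12 i \sqrt{79}}{-75 + 5521} = \frac{56672 + 12 i \sqrt{79}}{5446} = \left(56672 + 12 i \sqrt{79}\right) \frac{1}{5446} = \frac{4048}{389} + \frac{6 i \sqrt{79}}{2723}$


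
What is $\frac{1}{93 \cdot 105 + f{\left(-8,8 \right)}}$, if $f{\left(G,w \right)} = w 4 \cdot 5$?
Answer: $\frac{1}{9925} \approx 0.00010076$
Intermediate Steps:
$f{\left(G,w \right)} = 20 w$ ($f{\left(G,w \right)} = 4 w 5 = 20 w$)
$\frac{1}{93 \cdot 105 + f{\left(-8,8 \right)}} = \frac{1}{93 \cdot 105 + 20 \cdot 8} = \frac{1}{9765 + 160} = \frac{1}{9925}$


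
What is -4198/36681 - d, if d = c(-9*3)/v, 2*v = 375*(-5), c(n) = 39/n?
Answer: -23931652/206330625 ≈ -0.11599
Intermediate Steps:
v = -1875/2 (v = (375*(-5))/2 = (½)*(-1875) = -1875/2 ≈ -937.50)
d = 26/16875 (d = (39/((-9*3)))/(-1875/2) = (39/(-27))*(-2/1875) = (39*(-1/27))*(-2/1875) = -13/9*(-2/1875) = 26/16875 ≈ 0.0015407)
-4198/36681 - d = -4198/36681 - 1*26/16875 = -4198*1/36681 - 26/16875 = -4198/36681 - 26/16875 = -23931652/206330625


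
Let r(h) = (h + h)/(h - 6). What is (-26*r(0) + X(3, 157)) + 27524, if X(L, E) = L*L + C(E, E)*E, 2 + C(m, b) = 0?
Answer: 27219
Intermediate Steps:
r(h) = 2*h/(-6 + h) (r(h) = (2*h)/(-6 + h) = 2*h/(-6 + h))
C(m, b) = -2 (C(m, b) = -2 + 0 = -2)
X(L, E) = L**2 - 2*E (X(L, E) = L*L - 2*E = L**2 - 2*E)
(-26*r(0) + X(3, 157)) + 27524 = (-52*0/(-6 + 0) + (3**2 - 2*157)) + 27524 = (-52*0/(-6) + (9 - 314)) + 27524 = (-52*0*(-1)/6 - 305) + 27524 = (-26*0 - 305) + 27524 = (0 - 305) + 27524 = -305 + 27524 = 27219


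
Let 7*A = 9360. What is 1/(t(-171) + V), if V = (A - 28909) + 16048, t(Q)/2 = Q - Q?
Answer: -7/80667 ≈ -8.6776e-5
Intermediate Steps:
t(Q) = 0 (t(Q) = 2*(Q - Q) = 2*0 = 0)
A = 9360/7 (A = (⅐)*9360 = 9360/7 ≈ 1337.1)
V = -80667/7 (V = (9360/7 - 28909) + 16048 = -193003/7 + 16048 = -80667/7 ≈ -11524.)
1/(t(-171) + V) = 1/(0 - 80667/7) = 1/(-80667/7) = -7/80667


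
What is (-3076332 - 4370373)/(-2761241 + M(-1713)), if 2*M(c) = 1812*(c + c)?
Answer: 7446705/5865197 ≈ 1.2696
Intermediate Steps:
M(c) = 1812*c (M(c) = (1812*(c + c))/2 = (1812*(2*c))/2 = (3624*c)/2 = 1812*c)
(-3076332 - 4370373)/(-2761241 + M(-1713)) = (-3076332 - 4370373)/(-2761241 + 1812*(-1713)) = -7446705/(-2761241 - 3103956) = -7446705/(-5865197) = -7446705*(-1/5865197) = 7446705/5865197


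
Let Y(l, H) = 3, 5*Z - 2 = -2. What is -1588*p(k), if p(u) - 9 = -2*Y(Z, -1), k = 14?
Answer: -4764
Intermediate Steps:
Z = 0 (Z = ⅖ + (⅕)*(-2) = ⅖ - ⅖ = 0)
p(u) = 3 (p(u) = 9 - 2*3 = 9 - 6 = 3)
-1588*p(k) = -1588*3 = -4764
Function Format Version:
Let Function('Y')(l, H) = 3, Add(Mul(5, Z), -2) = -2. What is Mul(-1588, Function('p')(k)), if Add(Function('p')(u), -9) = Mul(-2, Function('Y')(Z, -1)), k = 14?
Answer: -4764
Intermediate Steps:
Z = 0 (Z = Add(Rational(2, 5), Mul(Rational(1, 5), -2)) = Add(Rational(2, 5), Rational(-2, 5)) = 0)
Function('p')(u) = 3 (Function('p')(u) = Add(9, Mul(-2, 3)) = Add(9, -6) = 3)
Mul(-1588, Function('p')(k)) = Mul(-1588, 3) = -4764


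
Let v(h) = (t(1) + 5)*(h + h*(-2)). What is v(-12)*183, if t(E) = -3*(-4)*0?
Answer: 10980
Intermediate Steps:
t(E) = 0 (t(E) = 12*0 = 0)
v(h) = -5*h (v(h) = (0 + 5)*(h + h*(-2)) = 5*(h - 2*h) = 5*(-h) = -5*h)
v(-12)*183 = -5*(-12)*183 = 60*183 = 10980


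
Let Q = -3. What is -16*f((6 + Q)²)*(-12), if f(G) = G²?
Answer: 15552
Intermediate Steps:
-16*f((6 + Q)²)*(-12) = -16*(6 - 3)⁴*(-12) = -16*(3²)²*(-12) = -16*9²*(-12) = -16*81*(-12) = -1296*(-12) = 15552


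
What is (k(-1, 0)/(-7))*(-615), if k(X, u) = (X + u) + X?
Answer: -1230/7 ≈ -175.71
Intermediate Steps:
k(X, u) = u + 2*X
(k(-1, 0)/(-7))*(-615) = ((0 + 2*(-1))/(-7))*(-615) = ((0 - 2)*(-1/7))*(-615) = -2*(-1/7)*(-615) = (2/7)*(-615) = -1230/7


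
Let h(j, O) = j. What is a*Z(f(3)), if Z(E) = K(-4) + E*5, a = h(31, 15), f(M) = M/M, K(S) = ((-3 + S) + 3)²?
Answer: 651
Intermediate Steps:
K(S) = S²
f(M) = 1
a = 31
Z(E) = 16 + 5*E (Z(E) = (-4)² + E*5 = 16 + 5*E)
a*Z(f(3)) = 31*(16 + 5*1) = 31*(16 + 5) = 31*21 = 651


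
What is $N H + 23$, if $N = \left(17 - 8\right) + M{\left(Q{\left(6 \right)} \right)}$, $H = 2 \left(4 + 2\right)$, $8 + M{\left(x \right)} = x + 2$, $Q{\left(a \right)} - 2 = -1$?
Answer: $71$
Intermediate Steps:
$Q{\left(a \right)} = 1$ ($Q{\left(a \right)} = 2 - 1 = 1$)
$M{\left(x \right)} = -6 + x$ ($M{\left(x \right)} = -8 + \left(x + 2\right) = -8 + \left(2 + x\right) = -6 + x$)
$H = 12$ ($H = 2 \cdot 6 = 12$)
$N = 4$ ($N = \left(17 - 8\right) + \left(-6 + 1\right) = 9 - 5 = 4$)
$N H + 23 = 4 \cdot 12 + 23 = 48 + 23 = 71$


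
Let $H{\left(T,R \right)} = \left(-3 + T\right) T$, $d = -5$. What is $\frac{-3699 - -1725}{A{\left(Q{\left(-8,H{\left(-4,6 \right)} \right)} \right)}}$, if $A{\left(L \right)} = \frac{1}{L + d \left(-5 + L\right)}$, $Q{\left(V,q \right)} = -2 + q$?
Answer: $155946$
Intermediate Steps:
$H{\left(T,R \right)} = T \left(-3 + T\right)$
$A{\left(L \right)} = \frac{1}{25 - 4 L}$ ($A{\left(L \right)} = \frac{1}{L - 5 \left(-5 + L\right)} = \frac{1}{L - \left(-25 + 5 L\right)} = \frac{1}{25 - 4 L}$)
$\frac{-3699 - -1725}{A{\left(Q{\left(-8,H{\left(-4,6 \right)} \right)} \right)}} = \frac{-3699 - -1725}{\frac{1}{25 - 4 \left(-2 - 4 \left(-3 - 4\right)\right)}} = \frac{-3699 + 1725}{\frac{1}{25 - 4 \left(-2 - -28\right)}} = - \frac{1974}{\frac{1}{25 - 4 \left(-2 + 28\right)}} = - \frac{1974}{\frac{1}{25 - 104}} = - \frac{1974}{\frac{1}{-79}} = - \frac{1974}{- \frac{1}{79}} = \left(-1974\right) \left(-79\right) = 155946$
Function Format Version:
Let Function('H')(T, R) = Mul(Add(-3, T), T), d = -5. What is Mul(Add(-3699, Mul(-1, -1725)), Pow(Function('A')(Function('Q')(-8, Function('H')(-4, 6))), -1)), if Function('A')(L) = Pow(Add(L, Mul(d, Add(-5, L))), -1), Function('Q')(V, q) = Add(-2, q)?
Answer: 155946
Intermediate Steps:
Function('H')(T, R) = Mul(T, Add(-3, T))
Function('A')(L) = Pow(Add(25, Mul(-4, L)), -1) (Function('A')(L) = Pow(Add(L, Mul(-5, Add(-5, L))), -1) = Pow(Add(L, Add(25, Mul(-5, L))), -1) = Pow(Add(25, Mul(-4, L)), -1))
Mul(Add(-3699, Mul(-1, -1725)), Pow(Function('A')(Function('Q')(-8, Function('H')(-4, 6))), -1)) = Mul(Add(-3699, Mul(-1, -1725)), Pow(Pow(Add(25, Mul(-4, Add(-2, Mul(-4, Add(-3, -4))))), -1), -1)) = Mul(Add(-3699, 1725), Pow(Pow(Add(25, Mul(-4, Add(-2, Mul(-4, -7)))), -1), -1)) = Mul(-1974, Pow(Pow(Add(25, Mul(-4, Add(-2, 28))), -1), -1)) = Mul(-1974, Pow(Pow(Add(25, Mul(-4, 26)), -1), -1)) = Mul(-1974, Pow(Pow(Add(25, -104), -1), -1)) = Mul(-1974, Pow(Pow(-79, -1), -1)) = Mul(-1974, Pow(Rational(-1, 79), -1)) = Mul(-1974, -79) = 155946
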